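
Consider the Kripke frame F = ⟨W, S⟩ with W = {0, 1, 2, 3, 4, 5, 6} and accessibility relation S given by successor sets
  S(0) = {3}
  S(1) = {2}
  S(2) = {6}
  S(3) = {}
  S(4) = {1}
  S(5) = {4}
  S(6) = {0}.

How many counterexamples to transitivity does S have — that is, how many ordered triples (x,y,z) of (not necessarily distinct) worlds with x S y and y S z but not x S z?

5

Enumerating: (1,2,6), (2,6,0), (4,1,2), (5,4,1), (6,0,3).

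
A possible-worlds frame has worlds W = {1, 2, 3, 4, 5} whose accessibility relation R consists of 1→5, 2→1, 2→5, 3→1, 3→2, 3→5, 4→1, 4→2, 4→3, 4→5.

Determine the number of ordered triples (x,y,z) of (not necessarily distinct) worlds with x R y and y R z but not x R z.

0

R is transitive; there are no such tuples.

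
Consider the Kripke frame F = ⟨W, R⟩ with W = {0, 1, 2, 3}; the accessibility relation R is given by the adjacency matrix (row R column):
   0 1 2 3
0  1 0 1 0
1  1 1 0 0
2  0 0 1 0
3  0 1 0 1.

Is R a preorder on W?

No

Reflexive: yes — every world is R-related to itself.
Transitive: no — 1 R 0 and 0 R 2, but not 1 R 2.
So R is not a preorder.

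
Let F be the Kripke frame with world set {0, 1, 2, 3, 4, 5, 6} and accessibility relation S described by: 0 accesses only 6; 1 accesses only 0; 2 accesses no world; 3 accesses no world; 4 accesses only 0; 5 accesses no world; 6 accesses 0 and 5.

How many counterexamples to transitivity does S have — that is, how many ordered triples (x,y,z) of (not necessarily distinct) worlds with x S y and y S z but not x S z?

Enumerating: (0,6,0), (0,6,5), (1,0,6), (4,0,6), (6,0,6).

5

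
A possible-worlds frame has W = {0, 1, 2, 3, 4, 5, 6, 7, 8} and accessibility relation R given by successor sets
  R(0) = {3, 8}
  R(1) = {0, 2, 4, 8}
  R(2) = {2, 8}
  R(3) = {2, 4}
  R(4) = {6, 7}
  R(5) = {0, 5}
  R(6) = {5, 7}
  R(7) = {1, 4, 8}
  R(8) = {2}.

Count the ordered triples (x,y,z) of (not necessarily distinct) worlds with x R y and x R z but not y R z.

Enumerating: (0,3,3), (0,3,8), (0,8,3), (0,8,8), (1,0,0), (1,0,2), (1,0,4), (1,2,0), (1,2,4), (1,4,0), (1,4,2), (1,4,4), … and 23 more.
Total: 35.

35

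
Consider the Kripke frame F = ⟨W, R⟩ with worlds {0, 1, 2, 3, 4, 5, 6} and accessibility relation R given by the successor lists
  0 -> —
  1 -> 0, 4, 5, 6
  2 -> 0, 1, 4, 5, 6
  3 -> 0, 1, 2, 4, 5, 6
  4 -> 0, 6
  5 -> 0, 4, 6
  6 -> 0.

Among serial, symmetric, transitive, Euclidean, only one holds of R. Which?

Serial: no — 0 has no R-successor.
Symmetric: no — 1 R 0 but not 0 R 1.
Transitive: yes — every two-step R-path is closed by a direct edge.
Euclidean: no — 1 R 0 and 1 R 4, but not 0 R 4.
Only transitive holds.

transitive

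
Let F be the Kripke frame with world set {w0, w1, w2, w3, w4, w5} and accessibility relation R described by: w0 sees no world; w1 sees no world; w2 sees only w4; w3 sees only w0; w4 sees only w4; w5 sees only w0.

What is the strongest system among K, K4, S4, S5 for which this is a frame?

K4

Transitive (axiom 4): yes — every two-step R-path is closed by a direct edge.
Reflexive (axiom T): no — w0 is not related to itself.
Euclidean (axiom 5): no — w3 R w0 and w3 R w0, but not w0 R w0.
So F validates K, K4; S4 would additionally require R to be reflexive. The strongest is K4.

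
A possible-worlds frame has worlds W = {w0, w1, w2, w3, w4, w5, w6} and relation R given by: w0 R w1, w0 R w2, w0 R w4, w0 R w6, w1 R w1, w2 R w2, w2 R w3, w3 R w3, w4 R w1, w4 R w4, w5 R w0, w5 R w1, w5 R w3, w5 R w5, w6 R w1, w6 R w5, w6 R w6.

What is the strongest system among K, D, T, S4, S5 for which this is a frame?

Serial (axiom D): yes — every world has a successor (e.g. w0 R w1).
Reflexive (axiom T): no — w0 is not related to itself.
Transitive (axiom 4): no — w0 R w2 and w2 R w3, but not w0 R w3.
Euclidean (axiom 5): no — w0 R w1 and w0 R w2, but not w1 R w2.
So F validates K, D; T would additionally require R to be reflexive. The strongest is D.

D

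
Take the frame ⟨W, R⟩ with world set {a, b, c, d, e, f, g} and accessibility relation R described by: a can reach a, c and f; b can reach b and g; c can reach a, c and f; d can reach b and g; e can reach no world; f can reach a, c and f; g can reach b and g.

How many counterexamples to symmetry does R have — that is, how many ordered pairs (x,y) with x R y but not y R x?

Enumerating: (d,b), (d,g).

2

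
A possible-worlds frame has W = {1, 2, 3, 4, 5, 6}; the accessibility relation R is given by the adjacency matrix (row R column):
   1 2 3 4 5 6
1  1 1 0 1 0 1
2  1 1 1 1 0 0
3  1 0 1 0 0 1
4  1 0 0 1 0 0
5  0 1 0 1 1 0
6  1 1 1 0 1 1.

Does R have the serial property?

Yes

Serial: yes — every world has a successor (e.g. 1 R 1).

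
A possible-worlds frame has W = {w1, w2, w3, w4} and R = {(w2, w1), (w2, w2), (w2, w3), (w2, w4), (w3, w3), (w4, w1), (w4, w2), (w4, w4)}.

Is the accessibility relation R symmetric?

Symmetric: no — w2 R w1 but not w1 R w2.

No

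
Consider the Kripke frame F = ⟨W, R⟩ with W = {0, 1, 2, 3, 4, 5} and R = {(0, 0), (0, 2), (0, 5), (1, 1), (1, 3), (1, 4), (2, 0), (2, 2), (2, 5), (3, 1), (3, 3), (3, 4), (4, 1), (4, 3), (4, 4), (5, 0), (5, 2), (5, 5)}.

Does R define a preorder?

Reflexive: yes — every world is R-related to itself.
Transitive: yes — every two-step R-path is closed by a direct edge.
So R is a preorder.

Yes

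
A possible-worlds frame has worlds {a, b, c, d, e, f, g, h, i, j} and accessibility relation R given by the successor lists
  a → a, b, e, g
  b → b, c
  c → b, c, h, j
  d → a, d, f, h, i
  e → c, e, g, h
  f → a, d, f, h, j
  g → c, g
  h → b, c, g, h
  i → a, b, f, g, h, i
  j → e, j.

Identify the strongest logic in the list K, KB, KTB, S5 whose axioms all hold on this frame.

Symmetric (axiom B): no — a R b but not b R a.
Reflexive (axiom T): yes — every world is R-related to itself.
Euclidean (axiom 5): no — a R b and a R e, but not b R e.
So F validates K; KB would additionally require R to be symmetric. The strongest is K.

K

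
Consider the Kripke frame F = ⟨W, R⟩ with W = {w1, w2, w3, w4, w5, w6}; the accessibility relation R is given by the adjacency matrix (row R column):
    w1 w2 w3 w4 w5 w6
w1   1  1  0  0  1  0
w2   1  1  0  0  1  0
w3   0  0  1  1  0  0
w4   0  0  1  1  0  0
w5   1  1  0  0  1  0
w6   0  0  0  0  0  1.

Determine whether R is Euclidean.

Euclidean: yes — any two successors of a common world are R-related.

Yes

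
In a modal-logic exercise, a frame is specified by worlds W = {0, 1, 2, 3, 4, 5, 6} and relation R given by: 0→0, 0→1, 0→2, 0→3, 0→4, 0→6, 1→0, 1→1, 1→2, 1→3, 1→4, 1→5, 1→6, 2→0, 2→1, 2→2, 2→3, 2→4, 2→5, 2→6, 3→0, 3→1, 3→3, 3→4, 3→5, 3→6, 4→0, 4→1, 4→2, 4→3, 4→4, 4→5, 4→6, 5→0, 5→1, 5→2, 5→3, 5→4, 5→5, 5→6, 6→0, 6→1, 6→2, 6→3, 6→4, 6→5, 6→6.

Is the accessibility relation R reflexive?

Reflexive: yes — every world is R-related to itself.

Yes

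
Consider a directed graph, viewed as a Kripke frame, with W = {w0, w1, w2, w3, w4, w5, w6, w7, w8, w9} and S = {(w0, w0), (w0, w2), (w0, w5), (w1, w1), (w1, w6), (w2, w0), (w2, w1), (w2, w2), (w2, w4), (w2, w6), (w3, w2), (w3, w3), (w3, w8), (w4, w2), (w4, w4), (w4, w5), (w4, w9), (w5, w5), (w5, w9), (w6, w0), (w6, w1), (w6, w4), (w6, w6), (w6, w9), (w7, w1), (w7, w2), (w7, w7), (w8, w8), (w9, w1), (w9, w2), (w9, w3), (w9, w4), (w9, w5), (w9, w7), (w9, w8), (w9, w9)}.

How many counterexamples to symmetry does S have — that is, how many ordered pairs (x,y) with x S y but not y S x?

16

Enumerating: (w0,w5), (w2,w1), (w2,w6), (w3,w2), (w3,w8), (w4,w5), (w6,w0), (w6,w4), (w6,w9), (w7,w1), (w7,w2), (w9,w1), (w9,w2), (w9,w3), (w9,w7), (w9,w8).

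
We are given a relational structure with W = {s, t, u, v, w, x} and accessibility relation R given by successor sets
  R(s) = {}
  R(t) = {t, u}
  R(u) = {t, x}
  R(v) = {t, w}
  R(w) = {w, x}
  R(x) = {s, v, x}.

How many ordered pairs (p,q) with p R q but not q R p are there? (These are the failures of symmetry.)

Enumerating: (u,x), (v,t), (v,w), (w,x), (x,s), (x,v).

6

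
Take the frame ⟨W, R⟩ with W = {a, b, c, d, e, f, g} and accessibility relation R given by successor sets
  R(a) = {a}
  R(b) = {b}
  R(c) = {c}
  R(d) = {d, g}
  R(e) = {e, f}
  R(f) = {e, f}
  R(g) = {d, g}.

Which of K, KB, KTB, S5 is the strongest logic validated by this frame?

Symmetric (axiom B): yes — every pair in R has its reverse in R.
Reflexive (axiom T): yes — every world is R-related to itself.
Euclidean (axiom 5): yes — any two successors of a common world are R-related.
So F validates K, KB, KTB, S5. The strongest is S5.

S5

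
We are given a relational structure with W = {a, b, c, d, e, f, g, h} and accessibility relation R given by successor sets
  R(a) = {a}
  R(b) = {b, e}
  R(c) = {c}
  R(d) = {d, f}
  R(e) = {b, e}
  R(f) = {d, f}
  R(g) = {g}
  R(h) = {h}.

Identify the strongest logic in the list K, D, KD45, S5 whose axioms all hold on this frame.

S5

Serial (axiom D): yes — every world has a successor (e.g. a R a).
Euclidean (axiom 5): yes — any two successors of a common world are R-related.
Transitive (axiom 4): yes — every two-step R-path is closed by a direct edge.
Reflexive (axiom T): yes — every world is R-related to itself.
So F validates K, D, KD45, S5. The strongest is S5.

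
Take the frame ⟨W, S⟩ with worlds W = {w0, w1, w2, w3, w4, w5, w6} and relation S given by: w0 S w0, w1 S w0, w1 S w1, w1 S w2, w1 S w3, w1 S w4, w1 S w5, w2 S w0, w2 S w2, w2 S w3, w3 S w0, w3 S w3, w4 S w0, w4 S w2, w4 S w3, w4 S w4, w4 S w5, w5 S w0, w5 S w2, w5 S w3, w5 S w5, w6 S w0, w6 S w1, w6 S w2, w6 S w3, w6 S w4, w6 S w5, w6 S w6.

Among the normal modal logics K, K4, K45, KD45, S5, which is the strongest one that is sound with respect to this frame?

Transitive (axiom 4): yes — every two-step S-path is closed by a direct edge.
Euclidean (axiom 5): no — w1 S w0 and w1 S w2, but not w0 S w2.
Serial (axiom D): yes — every world has a successor (e.g. w0 S w0).
Reflexive (axiom T): yes — every world is S-related to itself.
So F validates K, K4; K45 would additionally require S to be Euclidean. The strongest is K4.

K4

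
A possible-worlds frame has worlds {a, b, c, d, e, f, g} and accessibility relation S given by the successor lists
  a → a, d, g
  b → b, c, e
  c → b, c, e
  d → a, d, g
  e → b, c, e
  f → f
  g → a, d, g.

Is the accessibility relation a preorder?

Reflexive: yes — every world is S-related to itself.
Transitive: yes — every two-step S-path is closed by a direct edge.
So S is a preorder.

Yes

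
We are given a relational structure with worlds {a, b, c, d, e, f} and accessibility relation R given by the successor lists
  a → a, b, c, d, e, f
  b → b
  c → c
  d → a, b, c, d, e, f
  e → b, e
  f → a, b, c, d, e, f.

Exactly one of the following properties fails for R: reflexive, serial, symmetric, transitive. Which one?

Reflexive: yes — every world is R-related to itself.
Serial: yes — every world has a successor (e.g. a R a).
Symmetric: no — a R b but not b R a.
Transitive: yes — every two-step R-path is closed by a direct edge.
Only symmetric fails.

symmetric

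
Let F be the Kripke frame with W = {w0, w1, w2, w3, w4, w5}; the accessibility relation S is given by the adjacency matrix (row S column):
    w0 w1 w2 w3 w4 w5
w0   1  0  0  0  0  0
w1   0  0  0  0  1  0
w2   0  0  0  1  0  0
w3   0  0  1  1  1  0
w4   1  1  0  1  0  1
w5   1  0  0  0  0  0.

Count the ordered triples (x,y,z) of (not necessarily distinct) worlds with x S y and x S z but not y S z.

Enumerating: (w1,w4,w4), (w3,w2,w2), (w3,w2,w4), (w3,w4,w2), (w3,w4,w4), (w4,w0,w1), (w4,w0,w3), (w4,w0,w5), (w4,w1,w0), (w4,w1,w1), (w4,w1,w3), (w4,w1,w5), (w4,w3,w0), (w4,w3,w1), (w4,w3,w5), (w4,w5,w1), (w4,w5,w3), (w4,w5,w5).

18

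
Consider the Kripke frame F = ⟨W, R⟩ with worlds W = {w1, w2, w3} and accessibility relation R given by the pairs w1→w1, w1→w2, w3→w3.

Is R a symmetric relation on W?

No

Symmetric: no — w1 R w2 but not w2 R w1.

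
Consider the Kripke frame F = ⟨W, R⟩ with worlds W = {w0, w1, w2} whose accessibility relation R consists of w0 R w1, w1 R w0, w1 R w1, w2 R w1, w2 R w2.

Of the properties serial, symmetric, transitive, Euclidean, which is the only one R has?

Serial: yes — every world has a successor (e.g. w0 R w1).
Symmetric: no — w2 R w1 but not w1 R w2.
Transitive: no — w2 R w1 and w1 R w0, but not w2 R w0.
Euclidean: no — w1 R w0 and w1 R w0, but not w0 R w0.
Only serial holds.

serial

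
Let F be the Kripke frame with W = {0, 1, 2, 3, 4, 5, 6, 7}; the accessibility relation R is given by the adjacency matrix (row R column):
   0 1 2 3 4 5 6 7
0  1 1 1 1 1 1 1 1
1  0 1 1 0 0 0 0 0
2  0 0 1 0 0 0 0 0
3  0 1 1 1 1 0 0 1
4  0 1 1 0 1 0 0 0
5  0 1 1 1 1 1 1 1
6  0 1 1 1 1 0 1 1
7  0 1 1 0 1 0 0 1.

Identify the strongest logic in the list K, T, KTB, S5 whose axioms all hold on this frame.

Reflexive (axiom T): yes — every world is R-related to itself.
Symmetric (axiom B): no — 0 R 1 but not 1 R 0.
Euclidean (axiom 5): no — 0 R 1 and 0 R 3, but not 1 R 3.
So F validates K, T; KTB would additionally require R to be symmetric. The strongest is T.

T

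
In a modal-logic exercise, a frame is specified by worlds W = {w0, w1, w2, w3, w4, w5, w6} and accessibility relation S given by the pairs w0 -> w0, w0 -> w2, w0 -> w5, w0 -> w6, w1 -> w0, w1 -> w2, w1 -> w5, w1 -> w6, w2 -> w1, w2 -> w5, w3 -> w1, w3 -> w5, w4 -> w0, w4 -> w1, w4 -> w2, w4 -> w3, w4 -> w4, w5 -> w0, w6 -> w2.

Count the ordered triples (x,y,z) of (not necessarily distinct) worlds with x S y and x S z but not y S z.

39

Enumerating: (w0,w2,w0), (w0,w2,w2), (w0,w2,w6), (w0,w5,w2), (w0,w5,w5), (w0,w5,w6), (w0,w6,w0), (w0,w6,w5), (w0,w6,w6), (w1,w2,w0), (w1,w2,w2), (w1,w2,w6), … and 27 more.
Total: 39.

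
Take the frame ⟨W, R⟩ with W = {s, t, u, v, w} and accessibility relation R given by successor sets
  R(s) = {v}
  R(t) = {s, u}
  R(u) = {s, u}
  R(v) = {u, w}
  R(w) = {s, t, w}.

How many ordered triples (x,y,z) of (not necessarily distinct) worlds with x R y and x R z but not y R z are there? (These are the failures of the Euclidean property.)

Enumerating: (s,v,v), (t,s,s), (t,s,u), (u,s,s), (u,s,u), (v,u,w), (v,w,u), (w,s,s), (w,s,t), (w,s,w), (w,t,t), (w,t,w).

12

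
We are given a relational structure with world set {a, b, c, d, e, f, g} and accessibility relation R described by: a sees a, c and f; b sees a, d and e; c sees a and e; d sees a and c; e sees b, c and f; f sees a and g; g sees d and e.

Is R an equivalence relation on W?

No

Reflexive: no — b is not related to itself.
Symmetric: no — b R a but not a R b.
Transitive: no — a R c and c R e, but not a R e.
So R is not an equivalence relation.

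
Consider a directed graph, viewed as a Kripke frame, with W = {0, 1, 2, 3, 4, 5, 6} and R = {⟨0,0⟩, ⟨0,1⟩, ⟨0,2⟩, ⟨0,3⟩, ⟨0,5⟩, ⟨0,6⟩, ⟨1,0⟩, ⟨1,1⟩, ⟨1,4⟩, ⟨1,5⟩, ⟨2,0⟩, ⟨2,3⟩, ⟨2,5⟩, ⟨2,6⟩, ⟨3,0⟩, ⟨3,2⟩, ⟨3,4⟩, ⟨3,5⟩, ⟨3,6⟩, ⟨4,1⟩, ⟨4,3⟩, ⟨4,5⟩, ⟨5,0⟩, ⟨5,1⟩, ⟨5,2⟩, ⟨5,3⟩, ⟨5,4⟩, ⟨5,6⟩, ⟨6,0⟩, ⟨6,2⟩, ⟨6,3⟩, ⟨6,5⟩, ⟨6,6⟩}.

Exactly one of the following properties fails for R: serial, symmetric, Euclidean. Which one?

Euclidean

Serial: yes — every world has a successor (e.g. 0 R 0).
Symmetric: yes — every pair in R has its reverse in R.
Euclidean: no — 0 R 1 and 0 R 2, but not 1 R 2.
Only Euclidean fails.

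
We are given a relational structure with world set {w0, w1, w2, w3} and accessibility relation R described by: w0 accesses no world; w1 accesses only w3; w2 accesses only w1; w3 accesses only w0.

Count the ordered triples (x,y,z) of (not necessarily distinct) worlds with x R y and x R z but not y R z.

Enumerating: (w1,w3,w3), (w2,w1,w1), (w3,w0,w0).

3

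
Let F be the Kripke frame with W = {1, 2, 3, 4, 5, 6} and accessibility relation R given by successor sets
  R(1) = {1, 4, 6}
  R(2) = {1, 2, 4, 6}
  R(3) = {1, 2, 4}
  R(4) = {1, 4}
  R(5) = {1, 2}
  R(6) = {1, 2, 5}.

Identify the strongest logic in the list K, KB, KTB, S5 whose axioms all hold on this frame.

Symmetric (axiom B): no — 2 R 1 but not 1 R 2.
Reflexive (axiom T): no — 3 is not related to itself.
Euclidean (axiom 5): no — 1 R 4 and 1 R 6, but not 4 R 6.
So F validates K; KB would additionally require R to be symmetric. The strongest is K.

K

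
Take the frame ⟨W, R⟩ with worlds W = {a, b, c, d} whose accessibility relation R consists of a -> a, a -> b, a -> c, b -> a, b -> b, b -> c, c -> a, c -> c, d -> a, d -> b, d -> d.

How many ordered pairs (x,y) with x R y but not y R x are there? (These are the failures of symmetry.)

3

Enumerating: (b,c), (d,a), (d,b).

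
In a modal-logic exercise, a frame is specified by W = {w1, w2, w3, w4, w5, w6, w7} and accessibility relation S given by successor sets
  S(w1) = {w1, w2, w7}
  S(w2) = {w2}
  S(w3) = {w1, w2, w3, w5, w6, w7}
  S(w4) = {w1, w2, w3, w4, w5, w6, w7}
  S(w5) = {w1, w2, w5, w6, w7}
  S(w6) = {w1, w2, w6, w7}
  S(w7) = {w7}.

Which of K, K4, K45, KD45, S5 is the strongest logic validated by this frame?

K4

Transitive (axiom 4): yes — every two-step S-path is closed by a direct edge.
Euclidean (axiom 5): no — w1 S w2 and w1 S w7, but not w2 S w7.
Serial (axiom D): yes — every world has a successor (e.g. w1 S w1).
Reflexive (axiom T): yes — every world is S-related to itself.
So F validates K, K4; K45 would additionally require S to be Euclidean. The strongest is K4.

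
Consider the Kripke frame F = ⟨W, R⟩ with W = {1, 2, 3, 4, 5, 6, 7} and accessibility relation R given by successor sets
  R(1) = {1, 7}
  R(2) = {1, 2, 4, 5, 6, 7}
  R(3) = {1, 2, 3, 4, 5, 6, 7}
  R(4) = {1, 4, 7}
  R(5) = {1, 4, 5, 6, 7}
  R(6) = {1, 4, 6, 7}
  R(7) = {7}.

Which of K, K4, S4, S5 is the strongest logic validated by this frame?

Transitive (axiom 4): yes — every two-step R-path is closed by a direct edge.
Reflexive (axiom T): yes — every world is R-related to itself.
Euclidean (axiom 5): no — 2 R 1 and 2 R 4, but not 1 R 4.
So F validates K, K4, S4; S5 would additionally require R to be Euclidean. The strongest is S4.

S4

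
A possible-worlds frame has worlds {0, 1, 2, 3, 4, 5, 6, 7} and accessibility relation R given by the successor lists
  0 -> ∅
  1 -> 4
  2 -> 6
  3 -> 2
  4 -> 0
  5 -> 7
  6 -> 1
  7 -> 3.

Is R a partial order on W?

Reflexive: no — 0 is not related to itself.
Transitive: no — 1 R 4 and 4 R 0, but not 1 R 0.
Antisymmetric: yes — no distinct pair is related both ways.
So R is not a partial order.

No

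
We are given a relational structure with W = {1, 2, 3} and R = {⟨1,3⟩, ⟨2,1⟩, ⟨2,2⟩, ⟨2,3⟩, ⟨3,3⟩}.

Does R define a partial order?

No

Reflexive: no — 1 is not related to itself.
Transitive: yes — every two-step R-path is closed by a direct edge.
Antisymmetric: yes — no distinct pair is related both ways.
So R is not a partial order.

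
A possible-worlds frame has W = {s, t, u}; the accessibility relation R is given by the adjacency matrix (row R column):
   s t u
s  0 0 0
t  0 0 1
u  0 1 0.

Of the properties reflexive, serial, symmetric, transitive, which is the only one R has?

Reflexive: no — s is not related to itself.
Serial: no — s has no R-successor.
Symmetric: yes — every pair in R has its reverse in R.
Transitive: no — t R u and u R t, but not t R t.
Only symmetric holds.

symmetric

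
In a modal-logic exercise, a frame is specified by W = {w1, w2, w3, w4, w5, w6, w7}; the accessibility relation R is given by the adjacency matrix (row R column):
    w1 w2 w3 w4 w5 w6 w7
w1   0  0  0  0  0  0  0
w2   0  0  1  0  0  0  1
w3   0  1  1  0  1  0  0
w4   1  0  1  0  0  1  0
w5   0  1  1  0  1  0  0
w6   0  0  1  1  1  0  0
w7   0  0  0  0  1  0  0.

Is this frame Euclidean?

Euclidean: no — w2 R w3 and w2 R w7, but not w3 R w7.

No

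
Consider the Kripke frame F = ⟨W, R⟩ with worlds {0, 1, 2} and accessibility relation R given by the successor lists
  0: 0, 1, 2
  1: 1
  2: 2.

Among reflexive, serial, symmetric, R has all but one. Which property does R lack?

Reflexive: yes — every world is R-related to itself.
Serial: yes — every world has a successor (e.g. 0 R 0).
Symmetric: no — 0 R 1 but not 1 R 0.
Only symmetric fails.

symmetric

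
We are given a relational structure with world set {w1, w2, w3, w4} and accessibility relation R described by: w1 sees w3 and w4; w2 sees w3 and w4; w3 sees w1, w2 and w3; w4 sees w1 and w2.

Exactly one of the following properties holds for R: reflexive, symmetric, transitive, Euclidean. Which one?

Reflexive: no — w1 is not related to itself.
Symmetric: yes — every pair in R has its reverse in R.
Transitive: no — w1 R w3 and w3 R w2, but not w1 R w2.
Euclidean: no — w1 R w3 and w1 R w4, but not w3 R w4.
Only symmetric holds.

symmetric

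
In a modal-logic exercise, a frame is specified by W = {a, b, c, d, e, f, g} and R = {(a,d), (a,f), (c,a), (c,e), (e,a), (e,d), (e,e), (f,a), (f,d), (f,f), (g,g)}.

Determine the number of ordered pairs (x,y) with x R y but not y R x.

6

Enumerating: (a,d), (c,a), (c,e), (e,a), (e,d), (f,d).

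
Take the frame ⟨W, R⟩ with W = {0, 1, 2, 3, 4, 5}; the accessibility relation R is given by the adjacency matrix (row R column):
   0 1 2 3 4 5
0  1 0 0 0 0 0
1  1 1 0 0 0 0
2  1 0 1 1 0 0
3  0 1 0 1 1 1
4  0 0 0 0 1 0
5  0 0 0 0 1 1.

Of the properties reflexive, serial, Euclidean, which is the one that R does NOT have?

Reflexive: yes — every world is R-related to itself.
Serial: yes — every world has a successor (e.g. 0 R 0).
Euclidean: no — 2 R 0 and 2 R 3, but not 0 R 3.
Only Euclidean fails.

Euclidean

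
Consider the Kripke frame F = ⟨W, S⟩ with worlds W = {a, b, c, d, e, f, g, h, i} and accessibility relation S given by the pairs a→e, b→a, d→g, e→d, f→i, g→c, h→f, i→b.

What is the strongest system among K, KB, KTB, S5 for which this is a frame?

K

Symmetric (axiom B): no — a S e but not e S a.
Reflexive (axiom T): no — a is not related to itself.
Euclidean (axiom 5): no — a S e and a S e, but not e S e.
So F validates K; KB would additionally require S to be symmetric. The strongest is K.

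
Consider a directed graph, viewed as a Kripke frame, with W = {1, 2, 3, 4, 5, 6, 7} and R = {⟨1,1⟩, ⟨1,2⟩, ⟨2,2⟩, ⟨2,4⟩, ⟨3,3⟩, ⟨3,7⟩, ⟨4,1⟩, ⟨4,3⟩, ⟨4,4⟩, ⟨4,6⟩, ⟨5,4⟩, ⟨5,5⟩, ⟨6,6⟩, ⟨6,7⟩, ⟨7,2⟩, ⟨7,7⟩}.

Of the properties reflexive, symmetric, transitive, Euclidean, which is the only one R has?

reflexive

Reflexive: yes — every world is R-related to itself.
Symmetric: no — 1 R 2 but not 2 R 1.
Transitive: no — 1 R 2 and 2 R 4, but not 1 R 4.
Euclidean: no — 4 R 1 and 4 R 3, but not 1 R 3.
Only reflexive holds.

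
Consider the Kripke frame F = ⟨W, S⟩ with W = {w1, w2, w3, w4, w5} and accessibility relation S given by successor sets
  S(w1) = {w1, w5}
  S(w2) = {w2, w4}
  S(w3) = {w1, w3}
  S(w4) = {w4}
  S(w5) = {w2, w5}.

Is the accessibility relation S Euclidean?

No

Euclidean: no — w1 S w5 and w1 S w1, but not w5 S w1.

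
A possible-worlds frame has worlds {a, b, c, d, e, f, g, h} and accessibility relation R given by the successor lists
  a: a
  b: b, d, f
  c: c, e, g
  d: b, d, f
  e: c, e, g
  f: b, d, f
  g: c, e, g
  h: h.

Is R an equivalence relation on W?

Yes

Reflexive: yes — every world is R-related to itself.
Symmetric: yes — every pair in R has its reverse in R.
Transitive: yes — every two-step R-path is closed by a direct edge.
So R is an equivalence relation.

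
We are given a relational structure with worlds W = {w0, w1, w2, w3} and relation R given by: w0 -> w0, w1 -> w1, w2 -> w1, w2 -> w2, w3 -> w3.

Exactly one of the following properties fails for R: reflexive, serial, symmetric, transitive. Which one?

Reflexive: yes — every world is R-related to itself.
Serial: yes — every world has a successor (e.g. w0 R w0).
Symmetric: no — w2 R w1 but not w1 R w2.
Transitive: yes — every two-step R-path is closed by a direct edge.
Only symmetric fails.

symmetric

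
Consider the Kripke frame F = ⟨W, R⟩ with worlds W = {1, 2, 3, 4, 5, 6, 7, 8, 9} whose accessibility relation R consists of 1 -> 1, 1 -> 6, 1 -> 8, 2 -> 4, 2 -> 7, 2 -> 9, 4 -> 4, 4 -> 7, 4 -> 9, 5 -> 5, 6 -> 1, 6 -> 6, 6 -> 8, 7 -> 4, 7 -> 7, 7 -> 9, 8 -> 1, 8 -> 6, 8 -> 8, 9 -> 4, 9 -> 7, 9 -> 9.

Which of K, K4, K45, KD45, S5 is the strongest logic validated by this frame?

K45

Transitive (axiom 4): yes — every two-step R-path is closed by a direct edge.
Euclidean (axiom 5): yes — any two successors of a common world are R-related.
Serial (axiom D): no — 3 has no R-successor.
Reflexive (axiom T): no — 2 is not related to itself.
So F validates K, K4, K45; KD45 would additionally require R to be serial. The strongest is K45.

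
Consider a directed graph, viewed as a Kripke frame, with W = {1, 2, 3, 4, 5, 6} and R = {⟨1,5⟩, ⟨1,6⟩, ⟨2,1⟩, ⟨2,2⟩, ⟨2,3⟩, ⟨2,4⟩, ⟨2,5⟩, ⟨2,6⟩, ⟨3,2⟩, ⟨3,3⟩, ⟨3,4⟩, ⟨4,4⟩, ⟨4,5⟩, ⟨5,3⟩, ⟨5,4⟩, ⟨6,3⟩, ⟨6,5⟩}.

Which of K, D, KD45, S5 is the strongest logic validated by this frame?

D

Serial (axiom D): yes — every world has a successor (e.g. 1 R 5).
Euclidean (axiom 5): no — 1 R 5 and 1 R 6, but not 5 R 6.
Transitive (axiom 4): no — 1 R 5 and 5 R 3, but not 1 R 3.
Reflexive (axiom T): no — 1 is not related to itself.
So F validates K, D; KD45 would additionally require R to be Euclidean and transitive. The strongest is D.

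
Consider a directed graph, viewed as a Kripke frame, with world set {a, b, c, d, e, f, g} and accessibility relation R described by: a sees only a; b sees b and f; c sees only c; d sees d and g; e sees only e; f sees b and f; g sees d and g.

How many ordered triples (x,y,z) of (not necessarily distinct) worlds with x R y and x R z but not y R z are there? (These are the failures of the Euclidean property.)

R is Euclidean; there are no such tuples.

0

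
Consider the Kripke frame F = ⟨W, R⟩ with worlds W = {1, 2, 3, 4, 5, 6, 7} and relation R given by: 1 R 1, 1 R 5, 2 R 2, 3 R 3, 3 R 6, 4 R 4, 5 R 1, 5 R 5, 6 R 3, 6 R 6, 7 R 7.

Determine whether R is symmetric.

Yes

Symmetric: yes — every pair in R has its reverse in R.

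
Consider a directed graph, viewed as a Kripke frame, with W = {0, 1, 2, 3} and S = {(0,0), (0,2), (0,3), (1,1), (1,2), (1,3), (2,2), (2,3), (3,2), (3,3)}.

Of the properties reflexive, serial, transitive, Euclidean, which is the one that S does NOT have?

Euclidean

Reflexive: yes — every world is S-related to itself.
Serial: yes — every world has a successor (e.g. 0 S 0).
Transitive: yes — every two-step S-path is closed by a direct edge.
Euclidean: no — 0 S 2 and 0 S 0, but not 2 S 0.
Only Euclidean fails.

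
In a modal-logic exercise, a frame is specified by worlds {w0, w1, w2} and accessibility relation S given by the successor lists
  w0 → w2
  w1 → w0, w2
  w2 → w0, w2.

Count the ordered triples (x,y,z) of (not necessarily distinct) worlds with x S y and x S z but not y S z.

Enumerating: (w1,w0,w0), (w2,w0,w0).

2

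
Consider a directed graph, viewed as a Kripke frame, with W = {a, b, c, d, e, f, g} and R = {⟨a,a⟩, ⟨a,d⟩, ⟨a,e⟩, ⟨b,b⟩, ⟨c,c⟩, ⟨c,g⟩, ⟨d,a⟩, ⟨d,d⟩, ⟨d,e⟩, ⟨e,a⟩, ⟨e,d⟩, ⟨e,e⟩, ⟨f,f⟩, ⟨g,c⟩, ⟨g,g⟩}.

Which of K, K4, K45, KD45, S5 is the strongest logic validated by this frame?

Transitive (axiom 4): yes — every two-step R-path is closed by a direct edge.
Euclidean (axiom 5): yes — any two successors of a common world are R-related.
Serial (axiom D): yes — every world has a successor (e.g. a R a).
Reflexive (axiom T): yes — every world is R-related to itself.
So F validates K, K4, K45, KD45, S5. The strongest is S5.

S5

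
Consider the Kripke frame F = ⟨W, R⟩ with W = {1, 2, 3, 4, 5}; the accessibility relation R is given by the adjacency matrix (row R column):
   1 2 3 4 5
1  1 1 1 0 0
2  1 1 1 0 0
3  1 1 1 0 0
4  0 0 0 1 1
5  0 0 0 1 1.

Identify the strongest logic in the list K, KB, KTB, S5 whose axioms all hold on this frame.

S5

Symmetric (axiom B): yes — every pair in R has its reverse in R.
Reflexive (axiom T): yes — every world is R-related to itself.
Euclidean (axiom 5): yes — any two successors of a common world are R-related.
So F validates K, KB, KTB, S5. The strongest is S5.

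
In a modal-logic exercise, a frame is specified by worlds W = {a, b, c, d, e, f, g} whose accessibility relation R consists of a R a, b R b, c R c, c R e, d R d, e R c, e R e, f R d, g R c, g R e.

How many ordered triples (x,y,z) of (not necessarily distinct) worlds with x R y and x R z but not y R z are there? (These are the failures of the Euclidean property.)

R is Euclidean; there are no such tuples.

0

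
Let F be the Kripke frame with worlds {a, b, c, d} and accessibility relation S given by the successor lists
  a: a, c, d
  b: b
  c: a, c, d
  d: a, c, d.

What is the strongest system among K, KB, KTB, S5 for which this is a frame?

Symmetric (axiom B): yes — every pair in S has its reverse in S.
Reflexive (axiom T): yes — every world is S-related to itself.
Euclidean (axiom 5): yes — any two successors of a common world are S-related.
So F validates K, KB, KTB, S5. The strongest is S5.

S5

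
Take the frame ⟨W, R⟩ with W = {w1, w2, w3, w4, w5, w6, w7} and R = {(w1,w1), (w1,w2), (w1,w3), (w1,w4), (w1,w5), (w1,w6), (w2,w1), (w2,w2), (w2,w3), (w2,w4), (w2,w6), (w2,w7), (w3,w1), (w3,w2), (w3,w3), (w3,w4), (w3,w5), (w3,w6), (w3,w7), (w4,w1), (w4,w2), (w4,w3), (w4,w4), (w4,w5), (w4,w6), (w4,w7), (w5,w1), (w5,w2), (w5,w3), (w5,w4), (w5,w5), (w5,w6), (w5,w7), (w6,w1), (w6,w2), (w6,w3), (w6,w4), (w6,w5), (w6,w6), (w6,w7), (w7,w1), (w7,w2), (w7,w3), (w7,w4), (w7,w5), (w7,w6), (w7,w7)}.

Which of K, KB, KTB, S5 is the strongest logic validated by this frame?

Symmetric (axiom B): no — w5 R w2 but not w2 R w5.
Reflexive (axiom T): yes — every world is R-related to itself.
Euclidean (axiom 5): no — w1 R w2 and w1 R w5, but not w2 R w5.
So F validates K; KB would additionally require R to be symmetric. The strongest is K.

K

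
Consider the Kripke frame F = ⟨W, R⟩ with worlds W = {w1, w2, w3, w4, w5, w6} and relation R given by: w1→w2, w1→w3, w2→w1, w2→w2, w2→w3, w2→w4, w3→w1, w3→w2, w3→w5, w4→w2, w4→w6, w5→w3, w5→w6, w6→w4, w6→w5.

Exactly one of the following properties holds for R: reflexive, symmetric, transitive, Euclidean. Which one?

Reflexive: no — w1 is not related to itself.
Symmetric: yes — every pair in R has its reverse in R.
Transitive: no — w1 R w2 and w2 R w4, but not w1 R w4.
Euclidean: no — w2 R w1 and w2 R w4, but not w1 R w4.
Only symmetric holds.

symmetric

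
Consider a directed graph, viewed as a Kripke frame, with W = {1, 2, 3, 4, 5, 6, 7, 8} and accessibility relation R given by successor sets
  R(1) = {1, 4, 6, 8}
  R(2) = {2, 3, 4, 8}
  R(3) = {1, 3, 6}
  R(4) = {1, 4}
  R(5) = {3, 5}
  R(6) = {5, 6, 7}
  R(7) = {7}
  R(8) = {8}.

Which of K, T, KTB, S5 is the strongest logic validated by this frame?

T

Reflexive (axiom T): yes — every world is R-related to itself.
Symmetric (axiom B): no — 1 R 6 but not 6 R 1.
Euclidean (axiom 5): no — 1 R 4 and 1 R 6, but not 4 R 6.
So F validates K, T; KTB would additionally require R to be symmetric. The strongest is T.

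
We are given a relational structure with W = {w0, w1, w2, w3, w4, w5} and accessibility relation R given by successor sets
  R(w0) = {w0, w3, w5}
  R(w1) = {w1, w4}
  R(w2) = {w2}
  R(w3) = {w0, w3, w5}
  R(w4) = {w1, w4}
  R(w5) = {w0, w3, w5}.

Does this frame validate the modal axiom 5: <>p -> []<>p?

Yes

Axiom 5 corresponds to the accessibility relation being Euclidean.
Euclidean: yes — any two successors of a common world are R-related.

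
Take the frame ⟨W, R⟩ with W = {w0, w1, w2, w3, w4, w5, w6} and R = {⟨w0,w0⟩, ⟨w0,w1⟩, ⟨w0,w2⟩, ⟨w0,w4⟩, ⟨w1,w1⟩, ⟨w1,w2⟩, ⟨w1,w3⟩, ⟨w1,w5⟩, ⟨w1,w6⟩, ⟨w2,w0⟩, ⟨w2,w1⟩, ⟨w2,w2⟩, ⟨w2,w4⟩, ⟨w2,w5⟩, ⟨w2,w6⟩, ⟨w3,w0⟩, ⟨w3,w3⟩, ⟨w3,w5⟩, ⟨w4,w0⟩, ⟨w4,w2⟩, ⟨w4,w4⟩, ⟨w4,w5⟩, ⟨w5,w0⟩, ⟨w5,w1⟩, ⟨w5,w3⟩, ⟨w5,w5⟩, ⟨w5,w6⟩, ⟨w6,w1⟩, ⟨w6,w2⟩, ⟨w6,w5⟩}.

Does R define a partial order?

No

Reflexive: no — w6 is not related to itself.
Transitive: no — w0 R w1 and w1 R w3, but not w0 R w3.
Antisymmetric: no — w0 R w2 and w2 R w0 with w0 ≠ w2.
So R is not a partial order.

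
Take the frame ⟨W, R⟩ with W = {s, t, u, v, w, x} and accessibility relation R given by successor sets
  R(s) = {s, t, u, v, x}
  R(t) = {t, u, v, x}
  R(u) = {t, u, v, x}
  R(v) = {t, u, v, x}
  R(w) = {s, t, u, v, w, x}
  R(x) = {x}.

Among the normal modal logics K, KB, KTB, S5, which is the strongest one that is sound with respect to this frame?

Symmetric (axiom B): no — s R t but not t R s.
Reflexive (axiom T): yes — every world is R-related to itself.
Euclidean (axiom 5): no — s R x and s R t, but not x R t.
So F validates K; KB would additionally require R to be symmetric. The strongest is K.

K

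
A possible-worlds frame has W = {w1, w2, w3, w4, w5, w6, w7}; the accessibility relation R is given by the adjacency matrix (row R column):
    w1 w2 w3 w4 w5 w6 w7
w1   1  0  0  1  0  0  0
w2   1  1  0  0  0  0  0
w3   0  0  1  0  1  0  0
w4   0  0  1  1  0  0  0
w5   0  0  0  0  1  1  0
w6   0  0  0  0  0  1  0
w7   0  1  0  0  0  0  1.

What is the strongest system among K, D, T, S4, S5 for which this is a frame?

T

Serial (axiom D): yes — every world has a successor (e.g. w1 R w1).
Reflexive (axiom T): yes — every world is R-related to itself.
Transitive (axiom 4): no — w1 R w4 and w4 R w3, but not w1 R w3.
Euclidean (axiom 5): no — w1 R w4 and w1 R w1, but not w4 R w1.
So F validates K, D, T; S4 would additionally require R to be transitive. The strongest is T.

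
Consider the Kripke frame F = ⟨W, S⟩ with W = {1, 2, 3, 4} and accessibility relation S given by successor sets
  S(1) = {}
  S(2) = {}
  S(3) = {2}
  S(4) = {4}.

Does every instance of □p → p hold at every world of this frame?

The schema T characterises exactly the reflexive frames.
Reflexive: no — 1 is not related to itself.

No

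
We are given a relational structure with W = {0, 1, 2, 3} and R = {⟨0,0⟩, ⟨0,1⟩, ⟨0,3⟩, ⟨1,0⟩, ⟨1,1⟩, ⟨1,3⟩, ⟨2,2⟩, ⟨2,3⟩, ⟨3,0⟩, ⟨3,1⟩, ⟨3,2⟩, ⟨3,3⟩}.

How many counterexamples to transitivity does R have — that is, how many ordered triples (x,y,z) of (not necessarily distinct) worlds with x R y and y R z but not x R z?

4

Enumerating: (0,3,2), (1,3,2), (2,3,0), (2,3,1).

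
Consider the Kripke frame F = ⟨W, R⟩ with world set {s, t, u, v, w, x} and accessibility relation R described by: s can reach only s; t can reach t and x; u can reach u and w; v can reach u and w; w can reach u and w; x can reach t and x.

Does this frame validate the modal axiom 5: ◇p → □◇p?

The schema 5 characterises exactly the Euclidean frames.
Euclidean: yes — any two successors of a common world are R-related.

Yes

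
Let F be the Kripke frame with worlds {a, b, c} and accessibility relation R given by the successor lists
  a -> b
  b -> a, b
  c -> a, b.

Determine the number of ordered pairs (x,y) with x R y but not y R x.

2

Enumerating: (c,a), (c,b).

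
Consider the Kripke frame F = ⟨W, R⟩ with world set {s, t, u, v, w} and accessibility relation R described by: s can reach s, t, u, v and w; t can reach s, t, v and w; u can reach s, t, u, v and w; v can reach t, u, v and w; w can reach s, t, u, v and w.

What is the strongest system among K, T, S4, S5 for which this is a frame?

Reflexive (axiom T): yes — every world is R-related to itself.
Transitive (axiom 4): no — t R s and s R u, but not t R u.
Euclidean (axiom 5): no — s R t and s R u, but not t R u.
So F validates K, T; S4 would additionally require R to be transitive. The strongest is T.

T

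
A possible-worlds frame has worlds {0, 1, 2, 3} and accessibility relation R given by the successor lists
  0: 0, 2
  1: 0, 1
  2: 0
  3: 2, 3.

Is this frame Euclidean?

Euclidean: no — 0 R 2 and 0 R 2, but not 2 R 2.

No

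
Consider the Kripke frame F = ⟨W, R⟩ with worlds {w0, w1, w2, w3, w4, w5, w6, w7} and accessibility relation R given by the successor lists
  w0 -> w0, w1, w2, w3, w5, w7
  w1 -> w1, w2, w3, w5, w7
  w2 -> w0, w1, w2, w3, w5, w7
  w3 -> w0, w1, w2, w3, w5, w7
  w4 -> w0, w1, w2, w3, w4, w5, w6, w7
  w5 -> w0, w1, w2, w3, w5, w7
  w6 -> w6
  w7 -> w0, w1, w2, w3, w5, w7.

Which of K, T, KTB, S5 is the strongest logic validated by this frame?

T

Reflexive (axiom T): yes — every world is R-related to itself.
Symmetric (axiom B): no — w0 R w1 but not w1 R w0.
Euclidean (axiom 5): no — w2 R w1 and w2 R w0, but not w1 R w0.
So F validates K, T; KTB would additionally require R to be symmetric. The strongest is T.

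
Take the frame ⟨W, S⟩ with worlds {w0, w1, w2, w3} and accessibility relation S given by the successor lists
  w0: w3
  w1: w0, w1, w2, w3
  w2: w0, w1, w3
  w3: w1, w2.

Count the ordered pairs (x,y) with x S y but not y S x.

Enumerating: (w0,w3), (w1,w0), (w2,w0).

3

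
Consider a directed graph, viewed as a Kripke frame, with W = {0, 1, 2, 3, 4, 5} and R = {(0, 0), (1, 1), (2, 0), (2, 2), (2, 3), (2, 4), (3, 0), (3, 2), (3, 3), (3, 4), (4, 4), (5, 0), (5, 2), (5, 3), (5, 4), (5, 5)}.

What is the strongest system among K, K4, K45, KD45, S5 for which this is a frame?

Transitive (axiom 4): yes — every two-step R-path is closed by a direct edge.
Euclidean (axiom 5): no — 2 R 0 and 2 R 3, but not 0 R 3.
Serial (axiom D): yes — every world has a successor (e.g. 0 R 0).
Reflexive (axiom T): yes — every world is R-related to itself.
So F validates K, K4; K45 would additionally require R to be Euclidean. The strongest is K4.

K4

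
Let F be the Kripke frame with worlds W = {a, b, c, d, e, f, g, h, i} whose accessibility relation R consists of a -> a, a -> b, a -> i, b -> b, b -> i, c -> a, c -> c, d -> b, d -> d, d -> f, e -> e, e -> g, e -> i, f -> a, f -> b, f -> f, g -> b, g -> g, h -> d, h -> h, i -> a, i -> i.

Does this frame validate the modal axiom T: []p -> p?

Axiom T corresponds to the accessibility relation being reflexive.
Reflexive: yes — every world is R-related to itself.

Yes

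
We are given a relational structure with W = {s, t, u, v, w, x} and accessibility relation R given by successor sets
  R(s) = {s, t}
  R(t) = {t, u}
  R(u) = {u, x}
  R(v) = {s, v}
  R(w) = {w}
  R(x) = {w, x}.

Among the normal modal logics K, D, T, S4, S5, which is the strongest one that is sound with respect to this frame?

Serial (axiom D): yes — every world has a successor (e.g. s R s).
Reflexive (axiom T): yes — every world is R-related to itself.
Transitive (axiom 4): no — s R t and t R u, but not s R u.
Euclidean (axiom 5): no — s R t and s R s, but not t R s.
So F validates K, D, T; S4 would additionally require R to be transitive. The strongest is T.

T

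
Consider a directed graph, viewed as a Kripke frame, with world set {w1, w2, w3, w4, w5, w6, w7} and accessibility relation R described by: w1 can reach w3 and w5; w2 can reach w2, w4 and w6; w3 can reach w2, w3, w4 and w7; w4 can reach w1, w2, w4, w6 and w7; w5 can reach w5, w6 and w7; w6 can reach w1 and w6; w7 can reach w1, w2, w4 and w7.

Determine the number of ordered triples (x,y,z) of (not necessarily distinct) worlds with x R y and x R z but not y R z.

31

Enumerating: (w1,w3,w5), (w1,w5,w3), (w2,w6,w2), (w2,w6,w4), (w3,w2,w3), (w3,w2,w7), (w3,w4,w3), (w3,w7,w3), (w4,w1,w1), (w4,w1,w2), (w4,w1,w4), (w4,w1,w6), … and 19 more.
Total: 31.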